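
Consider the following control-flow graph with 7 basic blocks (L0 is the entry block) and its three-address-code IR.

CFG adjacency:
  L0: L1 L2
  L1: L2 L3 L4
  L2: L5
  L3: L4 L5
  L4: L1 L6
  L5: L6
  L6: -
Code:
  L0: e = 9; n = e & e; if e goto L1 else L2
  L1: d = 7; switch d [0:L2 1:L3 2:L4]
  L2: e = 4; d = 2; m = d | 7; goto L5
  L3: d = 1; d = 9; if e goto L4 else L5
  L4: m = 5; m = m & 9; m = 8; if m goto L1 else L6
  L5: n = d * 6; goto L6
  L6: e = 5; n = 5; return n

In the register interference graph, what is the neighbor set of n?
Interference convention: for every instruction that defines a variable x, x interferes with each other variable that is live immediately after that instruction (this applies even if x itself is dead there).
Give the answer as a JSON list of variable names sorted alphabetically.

Answer: ["e"]

Analysis:
Block summaries:
  L0 def {e,n} use ∅
  L1 def {d} use ∅
  L2 def {d,e,m} use ∅
  L3 def {d} use {e}
  L4 def {m} use ∅
  L5 def {n} use {d}
  L6 def {e,n} use ∅

Liveness:
  L0 li=∅ lo={e}
  L1 li={e} lo={e}
  L2 li=∅ lo={d}
  L3 li={e} lo={d,e}
  L4 li={e} lo={e}
  L5 li={d} lo=∅
  L6 li=∅ lo=∅

Interference:
  d — {e,m}
  e — {d,m,n}
  m — {d,e}
  n — {e}

N(n) = ["e"]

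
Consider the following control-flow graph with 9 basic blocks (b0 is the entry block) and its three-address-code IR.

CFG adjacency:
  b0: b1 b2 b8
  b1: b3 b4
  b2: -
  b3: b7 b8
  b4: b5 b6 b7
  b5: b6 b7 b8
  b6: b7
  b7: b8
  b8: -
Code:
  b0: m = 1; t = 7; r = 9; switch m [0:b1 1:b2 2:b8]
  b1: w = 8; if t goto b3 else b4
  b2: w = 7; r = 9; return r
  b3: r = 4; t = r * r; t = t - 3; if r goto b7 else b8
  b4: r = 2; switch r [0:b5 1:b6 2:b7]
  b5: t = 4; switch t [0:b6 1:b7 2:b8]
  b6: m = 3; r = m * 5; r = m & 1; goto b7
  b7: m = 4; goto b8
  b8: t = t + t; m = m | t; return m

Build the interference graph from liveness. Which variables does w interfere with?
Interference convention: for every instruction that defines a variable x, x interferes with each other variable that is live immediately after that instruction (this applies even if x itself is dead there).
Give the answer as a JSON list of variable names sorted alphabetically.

Answer: ["m", "t"]

Derivation:
Block summaries:
  b0 def {m,r,t} use ∅
  b1 def {w} use {t}
  b2 def {r,w} use ∅
  b3 def {r,t} use ∅
  b4 def {r} use ∅
  b5 def {t} use ∅
  b6 def {m,r} use ∅
  b7 def {m} use ∅
  b8 def {m,t} use {m,t}

Backward fixpoint:
  live b0: ∅→{m,t}
  live b1: {m,t}→{m,t}
  live b2: ∅→∅
  live b3: {m}→{m,t}
  live b4: {m,t}→{m,t}
  live b5: {m}→{m,t}
  live b6: {t}→{t}
  live b7: {t}→{m,t}
  live b8: {m,t}→∅

Interfere edges:
  m — {r,t,w}
  r — {m,t}
  t — {m,r,w}
  w — {m,t}

N(w) = ["m", "t"]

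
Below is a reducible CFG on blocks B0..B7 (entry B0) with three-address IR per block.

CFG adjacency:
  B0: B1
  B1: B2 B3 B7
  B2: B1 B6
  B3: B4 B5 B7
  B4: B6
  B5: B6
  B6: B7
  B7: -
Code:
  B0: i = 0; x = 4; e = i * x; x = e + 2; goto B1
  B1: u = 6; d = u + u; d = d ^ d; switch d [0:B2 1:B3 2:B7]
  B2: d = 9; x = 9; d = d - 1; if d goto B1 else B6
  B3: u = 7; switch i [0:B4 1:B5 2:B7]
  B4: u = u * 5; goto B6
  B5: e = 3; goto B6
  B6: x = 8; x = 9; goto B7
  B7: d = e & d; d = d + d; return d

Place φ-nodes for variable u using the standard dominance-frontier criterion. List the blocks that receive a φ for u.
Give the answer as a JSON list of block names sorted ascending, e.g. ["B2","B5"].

Answer: ["B1", "B6", "B7"]

Analysis:
idom tree: B1←B0 B2←B1 B3←B1 B4←B3 B5←B3 B6←B1 B7←B1
Join-block Dom:
  B1: preds {B0,B2}: {B0} ∩ {B0,B1,B2} = {B0}; idom=B0
  B6: preds {B2,B4,B5}: {B0,B1,B2} ∩ {B0,B1,B3,B4} ∩ {B0,B1,B3,B5} = {B0,B1}; idom=B1
  B7: preds {B1,B3,B6}: {B0,B1} ∩ {B0,B1,B3} ∩ {B0,B1,B6} = {B0,B1}; idom=B1

DF derivation:
  join B1 pred B0: · stop@B0
  join B1 pred B2: B2→B1 stop@B0
  join B6 pred B2: B2 stop@B1
  join B6 pred B4: B4→B3 stop@B1
  join B6 pred B5: B5→B3 stop@B1
  join B7 pred B1: · stop@B1
  join B7 pred B3: B3 stop@B1
  join B7 pred B6: B6 stop@B1
  B0: DF=∅
  B1: DF={B1}
  B2: DF={B1,B6}
  B3: DF={B6,B7}
  B4: DF={B6}
  B5: DF={B6}
  B6: DF={B7}
  B7: DF=∅

φ for u: defs {B1,B3,B4}
  DF⁺ = {B1,B6,B7}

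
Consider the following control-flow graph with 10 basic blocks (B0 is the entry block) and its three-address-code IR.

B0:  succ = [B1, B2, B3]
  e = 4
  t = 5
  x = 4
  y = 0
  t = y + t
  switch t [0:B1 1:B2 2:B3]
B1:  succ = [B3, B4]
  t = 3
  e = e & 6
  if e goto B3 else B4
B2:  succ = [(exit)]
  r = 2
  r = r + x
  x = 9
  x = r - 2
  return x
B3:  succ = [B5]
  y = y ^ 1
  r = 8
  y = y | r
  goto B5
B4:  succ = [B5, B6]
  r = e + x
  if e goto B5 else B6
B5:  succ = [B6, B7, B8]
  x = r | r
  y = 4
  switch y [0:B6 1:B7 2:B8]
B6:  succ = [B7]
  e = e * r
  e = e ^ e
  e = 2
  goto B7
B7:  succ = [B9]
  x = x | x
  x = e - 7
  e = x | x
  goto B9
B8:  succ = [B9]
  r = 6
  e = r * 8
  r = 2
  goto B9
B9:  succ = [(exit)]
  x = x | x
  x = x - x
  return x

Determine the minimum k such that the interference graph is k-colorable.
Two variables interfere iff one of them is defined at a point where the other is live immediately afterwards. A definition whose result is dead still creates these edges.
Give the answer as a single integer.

Answer: 4

Working:
Block summaries:
  B0: def={e,t,x,y} ue=∅
  B1: def={e,t} ue={e}
  B2: def={r,x} ue={x}
  B3: def={r,y} ue={y}
  B4: def={r} ue={e,x}
  B5: def={x,y} ue={r}
  B6: def={e} ue={e,r}
  B7: def={e,x} ue={e,x}
  B8: def={e,r} ue=∅
  B9: def={x} ue={x}

Live sets:
  B0: in=∅ out={e,x,y}
  B1: in={e,x,y} out={e,x,y}
  B2: in={x} out=∅
  B3: in={e,y} out={e,r}
  B4: in={e,x} out={e,r,x}
  B5: in={e,r} out={e,r,x}
  B6: in={e,r,x} out={e,x}
  B7: in={e,x} out={x}
  B8: in={x} out={x}
  B9: in={x} out=∅

Interference:
  e — {r,t,x,y}
  r — {e,x,y}
  t — {e,x,y}
  x — {e,r,t,y}
  y — {e,r,t,x}

Registers:
  clique {e,r,x,y} ⇒ need ≥ 4
  assign e→R0 r→R3 t→R3 x→R1 y→R2 — no edge inside a register ⇒ χ ≤ 4
  χ = 4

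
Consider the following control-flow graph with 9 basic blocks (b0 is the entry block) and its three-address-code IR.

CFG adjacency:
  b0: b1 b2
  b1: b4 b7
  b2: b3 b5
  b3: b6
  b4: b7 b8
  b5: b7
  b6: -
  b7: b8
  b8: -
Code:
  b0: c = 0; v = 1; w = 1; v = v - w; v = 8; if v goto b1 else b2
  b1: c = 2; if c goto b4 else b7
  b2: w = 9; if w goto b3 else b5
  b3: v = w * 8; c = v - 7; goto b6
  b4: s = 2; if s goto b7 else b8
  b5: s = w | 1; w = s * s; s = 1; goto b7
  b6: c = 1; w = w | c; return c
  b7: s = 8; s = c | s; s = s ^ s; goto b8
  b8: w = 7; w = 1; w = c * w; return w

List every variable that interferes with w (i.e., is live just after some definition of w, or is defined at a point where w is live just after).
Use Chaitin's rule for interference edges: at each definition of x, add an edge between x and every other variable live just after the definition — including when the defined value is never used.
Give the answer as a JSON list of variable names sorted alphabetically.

Per-block:
  b0 def {c,v,w} use ∅
  b1 def {c} use ∅
  b2 def {w} use ∅
  b3 def {c,v} use {w}
  b4 def {s} use ∅
  b5 def {s,w} use {w}
  b6 def {c,w} use {w}
  b7 def {s} use {c}
  b8 def {w} use {c}

Live sets:
  live b0: ∅→{c}
  live b1: ∅→{c}
  live b2: {c}→{c,w}
  live b3: {w}→{w}
  live b4: {c}→{c}
  live b5: {c,w}→{c}
  live b6: {w}→∅
  live b7: {c}→{c}
  live b8: {c}→∅

Conflict graph:
  c — {s,v,w}
  s — {c}
  v — {c,w}
  w — {c,v}

N(w) = ["c", "v"]

Answer: ["c", "v"]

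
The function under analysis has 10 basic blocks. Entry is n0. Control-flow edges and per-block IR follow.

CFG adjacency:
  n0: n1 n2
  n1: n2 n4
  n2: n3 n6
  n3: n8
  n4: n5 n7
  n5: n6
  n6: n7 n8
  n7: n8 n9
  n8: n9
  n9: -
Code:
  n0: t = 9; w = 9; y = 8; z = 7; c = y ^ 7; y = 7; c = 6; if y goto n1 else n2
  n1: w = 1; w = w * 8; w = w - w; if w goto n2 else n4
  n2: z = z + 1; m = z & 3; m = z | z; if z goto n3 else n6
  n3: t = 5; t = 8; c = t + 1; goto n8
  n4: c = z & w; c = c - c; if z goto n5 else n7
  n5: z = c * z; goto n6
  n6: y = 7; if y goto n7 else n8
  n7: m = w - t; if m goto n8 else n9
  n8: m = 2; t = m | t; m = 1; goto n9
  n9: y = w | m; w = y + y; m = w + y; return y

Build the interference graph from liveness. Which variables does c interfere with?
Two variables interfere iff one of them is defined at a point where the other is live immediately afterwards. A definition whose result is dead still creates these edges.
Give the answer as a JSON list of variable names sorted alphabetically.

Per-block:
  n0: {c,t,w,y,z} / ∅
  n1: {w} / ∅
  n2: {m,z} / {z}
  n3: {c,t} / ∅
  n4: {c} / {w,z}
  n5: {z} / {c,z}
  n6: {y} / ∅
  n7: {m} / {t,w}
  n8: {m,t} / {t}
  n9: {m,w,y} / {m,w}

Live sets:
  live n0: ∅→{t,w,z}
  live n1: {t,z}→{t,w,z}
  live n2: {t,w,z}→{t,w}
  live n3: {w}→{t,w}
  live n4: {t,w,z}→{c,t,w,z}
  live n5: {c,t,w,z}→{t,w}
  live n6: {t,w}→{t,w}
  live n7: {t,w}→{m,t,w}
  live n8: {t,w}→{m,w}
  live n9: {m,w}→∅

Interfere edges:
  c↔{t,w,y,z}
  m↔{t,w,y,z}
  t↔{c,m,w,y,z}
  w↔{c,m,t,y,z}
  y↔{c,m,t,w,z}
  z↔{c,m,t,w,y}

N(c) = ["t", "w", "y", "z"]

Answer: ["t", "w", "y", "z"]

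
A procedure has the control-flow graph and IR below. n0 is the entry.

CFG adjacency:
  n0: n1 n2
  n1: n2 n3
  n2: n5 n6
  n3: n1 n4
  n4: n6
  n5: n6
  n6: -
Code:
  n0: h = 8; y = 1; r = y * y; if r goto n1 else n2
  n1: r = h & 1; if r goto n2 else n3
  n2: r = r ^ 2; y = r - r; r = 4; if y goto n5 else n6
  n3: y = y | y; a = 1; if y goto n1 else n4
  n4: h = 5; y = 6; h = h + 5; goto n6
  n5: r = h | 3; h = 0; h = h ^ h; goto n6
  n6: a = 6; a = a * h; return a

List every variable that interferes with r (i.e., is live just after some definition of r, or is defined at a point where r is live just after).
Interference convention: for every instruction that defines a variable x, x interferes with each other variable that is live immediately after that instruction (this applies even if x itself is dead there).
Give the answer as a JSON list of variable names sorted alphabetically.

Per-block:
  n0: {h,r,y} / ∅
  n1: {r} / {h}
  n2: {r,y} / {r}
  n3: {a,y} / {y}
  n4: {h,y} / ∅
  n5: {h,r} / {h}
  n6: {a} / {h}

Backward fixpoint:
  live n0: ∅→{h,r,y}
  live n1: {h,y}→{h,r,y}
  live n2: {h,r}→{h}
  live n3: {h,y}→{h,y}
  live n4: ∅→{h}
  live n5: {h}→{h}
  live n6: {h}→∅

Conflict graph:
  a↔{h,y}
  h↔{a,r,y}
  r↔{h,y}
  y↔{a,h,r}

N(r) = ["h", "y"]

Answer: ["h", "y"]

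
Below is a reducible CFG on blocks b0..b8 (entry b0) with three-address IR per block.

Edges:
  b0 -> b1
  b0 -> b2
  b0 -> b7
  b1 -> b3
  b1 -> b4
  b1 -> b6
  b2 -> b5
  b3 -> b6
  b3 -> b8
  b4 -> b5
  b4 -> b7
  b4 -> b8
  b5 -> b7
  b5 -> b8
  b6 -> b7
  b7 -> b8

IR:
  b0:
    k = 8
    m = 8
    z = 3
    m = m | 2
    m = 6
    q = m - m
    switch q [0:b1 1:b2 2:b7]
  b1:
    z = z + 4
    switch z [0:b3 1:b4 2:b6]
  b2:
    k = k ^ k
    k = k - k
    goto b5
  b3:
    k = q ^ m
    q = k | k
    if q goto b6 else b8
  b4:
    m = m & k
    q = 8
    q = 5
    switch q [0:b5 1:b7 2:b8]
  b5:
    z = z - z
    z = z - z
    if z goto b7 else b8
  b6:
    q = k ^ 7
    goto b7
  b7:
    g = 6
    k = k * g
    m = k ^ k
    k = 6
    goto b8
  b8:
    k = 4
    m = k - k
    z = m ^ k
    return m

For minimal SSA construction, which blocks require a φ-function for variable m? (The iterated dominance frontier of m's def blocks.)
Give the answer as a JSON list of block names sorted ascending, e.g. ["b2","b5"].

Answer: ["b5", "b7", "b8"]

Derivation:
idom tree: b1←b0 b2←b0 b3←b1 b4←b1 b5←b0 b6←b1 b7←b0 b8←b0
Join-block Dom:
  b5: preds {b2,b4}: {b0,b2} ∩ {b0,b1,b4} = {b0}; idom=b0
  b6: preds {b1,b3}: {b0,b1} ∩ {b0,b1,b3} = {b0,b1}; idom=b1
  b7: preds {b0,b4,b5,b6}: {b0} ∩ {b0,b1,b4} ∩ {b0,b5} ∩ {b0,b1,b6} = {b0}; idom=b0
  b8: preds {b3,b4,b5,b7}: {b0,b1,b3} ∩ {b0,b1,b4} ∩ {b0,b5} ∩ {b0,b7} = {b0}; idom=b0

DF walk-up:
  join b5 pred b2: b2 stop@b0
  join b5 pred b4: b4→b1 stop@b0
  join b6 pred b1: · stop@b1
  join b6 pred b3: b3 stop@b1
  join b7 pred b0: · stop@b0
  join b7 pred b4: b4→b1 stop@b0
  join b7 pred b5: b5 stop@b0
  join b7 pred b6: b6→b1 stop@b0
  join b8 pred b3: b3→b1 stop@b0
  join b8 pred b4: b4→b1 stop@b0
  join b8 pred b5: b5 stop@b0
  join b8 pred b7: b7 stop@b0
  DF(b0)=∅
  DF(b1)={b5,b7,b8}
  DF(b2)={b5}
  DF(b3)={b6,b8}
  DF(b4)={b5,b7,b8}
  DF(b5)={b7,b8}
  DF(b6)={b7}
  DF(b7)={b8}
  DF(b8)=∅

φ for m: defs {b0,b4,b7,b8}
  DF⁺ = {b5,b7,b8}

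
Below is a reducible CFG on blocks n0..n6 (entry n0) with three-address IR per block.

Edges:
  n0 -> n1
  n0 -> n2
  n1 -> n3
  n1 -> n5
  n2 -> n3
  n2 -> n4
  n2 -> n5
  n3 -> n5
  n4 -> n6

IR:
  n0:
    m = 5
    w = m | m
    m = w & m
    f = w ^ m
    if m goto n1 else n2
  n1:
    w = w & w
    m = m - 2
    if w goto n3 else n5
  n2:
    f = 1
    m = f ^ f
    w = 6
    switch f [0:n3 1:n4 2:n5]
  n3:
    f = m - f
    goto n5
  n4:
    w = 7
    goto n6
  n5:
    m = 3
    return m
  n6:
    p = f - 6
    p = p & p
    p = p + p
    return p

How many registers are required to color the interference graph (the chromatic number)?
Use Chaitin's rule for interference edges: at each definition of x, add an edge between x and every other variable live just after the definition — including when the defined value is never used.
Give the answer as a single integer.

Answer: 3

Working:
Per-block:
  n0 def {f,m,w} use ∅
  n1 def {m,w} use {m,w}
  n2 def {f,m,w} use ∅
  n3 def {f} use {f,m}
  n4 def {w} use ∅
  n5 def {m} use ∅
  n6 def {p} use {f}

Liveness:
  n0 li=∅ lo={f,m,w}
  n1 li={f,m,w} lo={f,m}
  n2 li=∅ lo={f,m}
  n3 li={f,m} lo=∅
  n4 li={f} lo={f}
  n5 li=∅ lo=∅
  n6 li={f} lo=∅

Interfere edges:
  f↔{m,w}
  m↔{f,w}
  p↔∅
  w↔{f,m}

Registers:
  lower bound: {f,m,w} mutually conflict ⇒ χ ≥ 3
  3-colouring: r0={f,p}  r1={m}  r2={w}
  χ = 3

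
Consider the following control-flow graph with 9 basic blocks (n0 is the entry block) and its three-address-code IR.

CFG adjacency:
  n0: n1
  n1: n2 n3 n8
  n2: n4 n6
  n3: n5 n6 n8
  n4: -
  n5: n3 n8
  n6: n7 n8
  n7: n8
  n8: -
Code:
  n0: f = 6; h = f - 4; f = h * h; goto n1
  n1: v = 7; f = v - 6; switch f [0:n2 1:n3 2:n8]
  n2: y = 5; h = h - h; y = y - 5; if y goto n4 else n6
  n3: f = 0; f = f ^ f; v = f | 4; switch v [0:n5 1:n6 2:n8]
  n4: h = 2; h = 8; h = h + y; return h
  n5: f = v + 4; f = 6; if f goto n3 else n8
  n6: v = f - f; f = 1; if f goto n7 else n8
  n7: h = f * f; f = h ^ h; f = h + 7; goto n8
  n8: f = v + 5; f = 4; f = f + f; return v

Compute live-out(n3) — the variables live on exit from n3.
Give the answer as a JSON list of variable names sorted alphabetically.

Per-block:
  n0 def {f,h} use ∅
  n1 def {f,v} use ∅
  n2 def {h,y} use {h}
  n3 def {f,v} use ∅
  n4 def {h} use {y}
  n5 def {f} use {v}
  n6 def {f,v} use {f}
  n7 def {f,h} use {f}
  n8 def {f} use {v}

Live sets:
  live n0: ∅→{h}
  live n1: {h}→{f,h,v}
  live n2: {f,h}→{f,y}
  live n3: ∅→{f,v}
  live n4: {y}→∅
  live n5: {v}→{v}
  live n6: {f}→{f,v}
  live n7: {f,v}→{v}
  live n8: {v}→∅

live-out(n3) = ["f", "v"]

Answer: ["f", "v"]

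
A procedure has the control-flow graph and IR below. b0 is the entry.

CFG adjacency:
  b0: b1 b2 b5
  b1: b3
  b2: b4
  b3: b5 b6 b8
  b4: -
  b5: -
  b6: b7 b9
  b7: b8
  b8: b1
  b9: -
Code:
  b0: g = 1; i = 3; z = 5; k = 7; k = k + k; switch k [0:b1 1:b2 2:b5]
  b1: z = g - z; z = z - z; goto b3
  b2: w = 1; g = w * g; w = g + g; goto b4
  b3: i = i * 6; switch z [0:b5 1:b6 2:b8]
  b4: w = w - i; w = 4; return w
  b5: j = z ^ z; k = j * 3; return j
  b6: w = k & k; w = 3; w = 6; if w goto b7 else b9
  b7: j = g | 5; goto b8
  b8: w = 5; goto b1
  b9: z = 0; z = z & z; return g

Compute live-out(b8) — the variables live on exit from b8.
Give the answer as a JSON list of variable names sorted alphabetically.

Answer: ["g", "i", "k", "z"]

Working:
Per-block:
  b0: {g,i,k,z} / ∅
  b1: {z} / {g,z}
  b2: {g,w} / {g}
  b3: {i} / {i,z}
  b4: {w} / {i,w}
  b5: {j,k} / {z}
  b6: {w} / {k}
  b7: {j} / {g}
  b8: {w} / ∅
  b9: {z} / {g}

Backward fixpoint:
  live b0: ∅→{g,i,k,z}
  live b1: {g,i,k,z}→{g,i,k,z}
  live b2: {g,i}→{i,w}
  live b3: {g,i,k,z}→{g,i,k,z}
  live b4: {i,w}→∅
  live b5: {z}→∅
  live b6: {g,i,k,z}→{g,i,k,z}
  live b7: {g,i,k,z}→{g,i,k,z}
  live b8: {g,i,k,z}→{g,i,k,z}
  live b9: {g}→∅

live-out(b8) = ["g", "i", "k", "z"]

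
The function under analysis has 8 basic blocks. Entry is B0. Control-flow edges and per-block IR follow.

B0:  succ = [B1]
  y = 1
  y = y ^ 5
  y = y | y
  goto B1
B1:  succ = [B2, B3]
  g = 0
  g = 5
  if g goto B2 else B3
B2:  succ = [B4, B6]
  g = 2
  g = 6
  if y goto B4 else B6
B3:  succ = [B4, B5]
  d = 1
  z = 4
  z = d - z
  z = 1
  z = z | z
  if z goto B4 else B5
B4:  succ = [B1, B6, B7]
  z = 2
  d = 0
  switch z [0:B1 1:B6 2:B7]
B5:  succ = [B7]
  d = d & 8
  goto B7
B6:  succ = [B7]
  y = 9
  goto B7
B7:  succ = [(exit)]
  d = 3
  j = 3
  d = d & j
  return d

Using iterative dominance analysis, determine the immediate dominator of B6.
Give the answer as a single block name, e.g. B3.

idom tree: B1←B0 B2←B1 B3←B1 B4←B1 B5←B3 B6←B1 B7←B1
Dom at joins:
  B1: preds {B0,B4}: {B0} ∩ {B0,B1,B4} = {B0}; idom=B0
  B4: preds {B2,B3}: {B0,B1,B2} ∩ {B0,B1,B3} = {B0,B1}; idom=B1
  B6: preds {B2,B4}: {B0,B1,B2} ∩ {B0,B1,B4} = {B0,B1}; idom=B1
  B7: preds {B4,B5,B6}: {B0,B1,B4} ∩ {B0,B1,B3,B5} ∩ {B0,B1,B6} = {B0,B1}; idom=B1

idom(B6) = B1

Answer: B1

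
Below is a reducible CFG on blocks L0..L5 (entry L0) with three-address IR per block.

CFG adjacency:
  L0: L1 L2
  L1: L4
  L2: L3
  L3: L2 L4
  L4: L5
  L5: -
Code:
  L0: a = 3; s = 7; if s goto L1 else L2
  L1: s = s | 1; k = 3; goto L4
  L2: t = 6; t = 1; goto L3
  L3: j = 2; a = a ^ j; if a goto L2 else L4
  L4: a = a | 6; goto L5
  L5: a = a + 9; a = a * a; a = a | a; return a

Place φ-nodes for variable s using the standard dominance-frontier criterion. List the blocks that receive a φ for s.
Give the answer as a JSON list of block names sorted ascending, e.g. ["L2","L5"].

Answer: ["L4"]

Working:
idom tree: L1←L0 L2←L0 L3←L2 L4←L0 L5←L4
Join-block Dom:
  L2: preds {L0,L3}: {L0} ∩ {L0,L2,L3} = {L0}; idom=L0
  L4: preds {L1,L3}: {L0,L1} ∩ {L0,L2,L3} = {L0}; idom=L0

DF walk-up:
  L2←L0: walk · to L0
  L2←L3: walk L3→L2 to L0
  L4←L1: walk L1 to L0
  L4←L3: walk L3→L2 to L0
  DF(L0)=∅
  DF(L1)={L4}
  DF(L2)={L2,L4}
  DF(L3)={L2,L4}
  DF(L4)=∅
  DF(L5)=∅

φ for s: defs {L0,L1}
  DF⁺ = {L4}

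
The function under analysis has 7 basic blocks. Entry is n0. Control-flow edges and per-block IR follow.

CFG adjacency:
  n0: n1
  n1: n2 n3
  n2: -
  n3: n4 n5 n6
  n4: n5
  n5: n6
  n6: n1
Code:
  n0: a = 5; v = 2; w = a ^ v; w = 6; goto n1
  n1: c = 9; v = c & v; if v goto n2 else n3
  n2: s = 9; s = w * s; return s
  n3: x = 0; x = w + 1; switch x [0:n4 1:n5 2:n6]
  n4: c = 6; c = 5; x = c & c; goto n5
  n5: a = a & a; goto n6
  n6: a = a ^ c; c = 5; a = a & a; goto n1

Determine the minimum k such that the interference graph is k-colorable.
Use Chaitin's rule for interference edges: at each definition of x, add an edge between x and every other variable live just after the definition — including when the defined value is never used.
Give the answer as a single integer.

def/use:
  n0: {a,v,w} / ∅
  n1: {c,v} / {v}
  n2: {s} / {w}
  n3: {x} / {w}
  n4: {c,x} / ∅
  n5: {a} / {a}
  n6: {a,c} / {a,c}

Liveness:
  n0 li=∅ lo={a,v,w}
  n1 li={a,v,w} lo={a,c,v,w}
  n2 li={w} lo=∅
  n3 li={a,c,v,w} lo={a,c,v,w}
  n4 li={a,v,w} lo={a,c,v,w}
  n5 li={a,c,v,w} lo={a,c,v,w}
  n6 li={a,c,v,w} lo={a,v,w}

Interference:
  a↔{c,v,w,x}
  c↔{a,v,w,x}
  s↔{w}
  v↔{a,c,w,x}
  w↔{a,c,s,v,x}
  x↔{a,c,v,w}

Registers:
  {a,c,v,w,x} pairwise interfere (5-clique) ⇒ χ ≥ 5
  5-colouring: c0={w}  c1={a,s}  c2={c}  c3={v}  c4={x}
  χ = 5

Answer: 5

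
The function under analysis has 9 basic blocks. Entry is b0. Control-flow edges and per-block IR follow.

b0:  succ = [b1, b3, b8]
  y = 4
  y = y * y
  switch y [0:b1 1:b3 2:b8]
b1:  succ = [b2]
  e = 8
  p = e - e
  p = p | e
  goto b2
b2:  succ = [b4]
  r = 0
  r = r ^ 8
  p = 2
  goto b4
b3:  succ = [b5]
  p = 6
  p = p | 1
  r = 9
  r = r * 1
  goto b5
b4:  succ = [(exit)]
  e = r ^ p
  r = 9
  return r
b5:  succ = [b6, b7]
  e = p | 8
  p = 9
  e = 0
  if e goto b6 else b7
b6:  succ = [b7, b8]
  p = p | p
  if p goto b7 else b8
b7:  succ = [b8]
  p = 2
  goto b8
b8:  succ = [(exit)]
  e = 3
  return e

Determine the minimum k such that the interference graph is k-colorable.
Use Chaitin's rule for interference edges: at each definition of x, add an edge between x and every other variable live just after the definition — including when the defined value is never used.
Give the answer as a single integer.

def/use:
  b0: {y} / ∅
  b1: {e,p} / ∅
  b2: {p,r} / ∅
  b3: {p,r} / ∅
  b4: {e,r} / {p,r}
  b5: {e,p} / {p}
  b6: {p} / {p}
  b7: {p} / ∅
  b8: {e} / ∅

Backward fixpoint:
  b0 li=∅ lo=∅
  b1 li=∅ lo=∅
  b2 li=∅ lo={p,r}
  b3 li=∅ lo={p}
  b4 li={p,r} lo=∅
  b5 li={p} lo={p}
  b6 li={p} lo=∅
  b7 li=∅ lo=∅
  b8 li=∅ lo=∅

Conflict graph:
  e↔{p}
  p↔{e,r}
  r↔{p}
  y↔∅

Registers:
  lower bound: {e,p} mutually conflict ⇒ χ ≥ 2
  2-colouring: c0={p,y}  c1={e,r}
  χ = 2

Answer: 2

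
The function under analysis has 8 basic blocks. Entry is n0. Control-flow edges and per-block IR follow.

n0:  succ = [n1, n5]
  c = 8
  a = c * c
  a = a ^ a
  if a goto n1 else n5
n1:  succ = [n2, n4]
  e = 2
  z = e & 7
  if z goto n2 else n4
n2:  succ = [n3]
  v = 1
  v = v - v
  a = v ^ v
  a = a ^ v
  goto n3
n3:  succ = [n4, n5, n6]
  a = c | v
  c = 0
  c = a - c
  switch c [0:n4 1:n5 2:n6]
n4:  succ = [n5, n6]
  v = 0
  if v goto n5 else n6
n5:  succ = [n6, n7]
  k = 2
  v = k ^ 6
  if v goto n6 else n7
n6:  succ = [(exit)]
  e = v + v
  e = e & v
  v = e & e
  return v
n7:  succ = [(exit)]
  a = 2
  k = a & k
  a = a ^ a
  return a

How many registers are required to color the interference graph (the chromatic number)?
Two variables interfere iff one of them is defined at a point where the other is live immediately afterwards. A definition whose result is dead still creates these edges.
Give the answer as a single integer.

Per-block:
  n0: {a,c} / ∅
  n1: {e,z} / ∅
  n2: {a,v} / ∅
  n3: {a,c} / {c,v}
  n4: {v} / ∅
  n5: {k,v} / ∅
  n6: {e,v} / {v}
  n7: {a,k} / {k}

Liveness:
  live n0: ∅→{c}
  live n1: {c}→{c}
  live n2: {c}→{c,v}
  live n3: {c,v}→{v}
  live n4: ∅→{v}
  live n5: ∅→{k,v}
  live n6: {v}→∅
  live n7: {k}→∅

Interfere edges:
  a: {c,k,v}
  c: {a,e,v,z}
  e: {c,v}
  k: {a,v}
  v: {a,c,e,k}
  z: {c}

Chromatic number:
  lower bound: {a,c,v} mutually conflict ⇒ χ ≥ 3
  assign a→c2 c→c0 e→c2 k→c0 v→c1 z→c1 — no edge inside a register ⇒ χ ≤ 3
  χ = 3

Answer: 3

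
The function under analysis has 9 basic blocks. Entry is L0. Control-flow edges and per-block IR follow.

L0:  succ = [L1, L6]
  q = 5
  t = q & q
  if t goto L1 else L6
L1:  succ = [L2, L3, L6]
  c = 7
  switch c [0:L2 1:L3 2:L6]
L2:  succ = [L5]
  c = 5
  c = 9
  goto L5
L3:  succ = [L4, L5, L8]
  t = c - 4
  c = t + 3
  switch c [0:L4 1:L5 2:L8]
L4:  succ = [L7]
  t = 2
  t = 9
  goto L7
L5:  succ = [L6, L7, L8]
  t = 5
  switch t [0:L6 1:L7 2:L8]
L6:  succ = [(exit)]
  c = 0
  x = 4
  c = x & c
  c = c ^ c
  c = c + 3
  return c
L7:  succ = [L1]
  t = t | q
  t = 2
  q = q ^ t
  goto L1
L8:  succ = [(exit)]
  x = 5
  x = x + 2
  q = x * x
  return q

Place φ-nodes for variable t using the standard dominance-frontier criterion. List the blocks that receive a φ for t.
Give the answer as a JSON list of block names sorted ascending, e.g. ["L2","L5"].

Answer: ["L1", "L5", "L6", "L7", "L8"]

Analysis:
idom tree: L1←L0 L2←L1 L3←L1 L4←L3 L5←L1 L6←L0 L7←L1 L8←L1
Dom∩ at merges:
  L1: preds {L0,L7}: {L0} ∩ {L0,L1,L7} = {L0}; idom=L0
  L5: preds {L2,L3}: {L0,L1,L2} ∩ {L0,L1,L3} = {L0,L1}; idom=L1
  L6: preds {L0,L1,L5}: {L0} ∩ {L0,L1} ∩ {L0,L1,L5} = {L0}; idom=L0
  L7: preds {L4,L5}: {L0,L1,L3,L4} ∩ {L0,L1,L5} = {L0,L1}; idom=L1
  L8: preds {L3,L5}: {L0,L1,L3} ∩ {L0,L1,L5} = {L0,L1}; idom=L1

DF derivation:
  L1←L0: walk · to L0
  L1←L7: walk L7→L1 to L0
  L5←L2: walk L2 to L1
  L5←L3: walk L3 to L1
  L6←L0: walk · to L0
  L6←L1: walk L1 to L0
  L6←L5: walk L5→L1 to L0
  L7←L4: walk L4→L3 to L1
  L7←L5: walk L5 to L1
  L8←L3: walk L3 to L1
  L8←L5: walk L5 to L1
  DF(L0)=∅
  DF(L1)={L1,L6}
  DF(L2)={L5}
  DF(L3)={L5,L7,L8}
  DF(L4)={L7}
  DF(L5)={L6,L7,L8}
  DF(L6)=∅
  DF(L7)={L1}
  DF(L8)=∅

φ for t: defs {L0,L3,L4,L5,L7}
  DF⁺ = {L1,L5,L6,L7,L8}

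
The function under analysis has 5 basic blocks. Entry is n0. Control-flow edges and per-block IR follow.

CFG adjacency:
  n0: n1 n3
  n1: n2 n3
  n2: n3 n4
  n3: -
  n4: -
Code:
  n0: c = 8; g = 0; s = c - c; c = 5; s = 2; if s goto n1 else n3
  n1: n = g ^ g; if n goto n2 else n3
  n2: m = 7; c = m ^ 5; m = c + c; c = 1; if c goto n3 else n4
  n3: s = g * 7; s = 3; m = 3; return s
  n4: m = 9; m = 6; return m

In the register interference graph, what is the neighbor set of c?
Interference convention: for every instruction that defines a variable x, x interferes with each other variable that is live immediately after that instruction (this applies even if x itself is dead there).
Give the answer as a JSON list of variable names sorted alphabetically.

Answer: ["g"]

Derivation:
Block summaries:
  n0: {c,g,s} / ∅
  n1: {n} / {g}
  n2: {c,m} / ∅
  n3: {m,s} / {g}
  n4: {m} / ∅

Backward fixpoint:
  live n0: ∅→{g}
  live n1: {g}→{g}
  live n2: {g}→{g}
  live n3: {g}→∅
  live n4: ∅→∅

Conflict graph:
  c: {g}
  g: {c,m,n,s}
  m: {g,s}
  n: {g}
  s: {g,m}

N(c) = ["g"]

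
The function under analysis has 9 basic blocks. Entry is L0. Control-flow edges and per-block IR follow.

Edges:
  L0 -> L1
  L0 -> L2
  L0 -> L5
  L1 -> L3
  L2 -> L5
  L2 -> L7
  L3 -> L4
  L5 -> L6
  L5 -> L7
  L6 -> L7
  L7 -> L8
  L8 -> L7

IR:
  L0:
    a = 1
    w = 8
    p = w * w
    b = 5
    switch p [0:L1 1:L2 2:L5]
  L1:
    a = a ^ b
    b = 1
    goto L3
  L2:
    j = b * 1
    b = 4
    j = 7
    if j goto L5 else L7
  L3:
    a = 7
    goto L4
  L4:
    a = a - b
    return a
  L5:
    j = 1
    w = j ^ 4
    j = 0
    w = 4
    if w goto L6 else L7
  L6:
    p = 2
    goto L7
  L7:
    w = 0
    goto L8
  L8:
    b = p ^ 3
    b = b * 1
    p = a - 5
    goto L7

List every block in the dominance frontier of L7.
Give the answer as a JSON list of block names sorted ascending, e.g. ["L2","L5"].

idom tree: L1←L0 L2←L0 L3←L1 L4←L3 L5←L0 L6←L5 L7←L0 L8←L7
Dom at joins:
  L5: preds {L0,L2}: {L0} ∩ {L0,L2} = {L0}; idom=L0
  L7: preds {L2,L5,L6,L8}: {L0,L2} ∩ {L0,L5} ∩ {L0,L5,L6} ∩ {L0,L7,L8} = {L0}; idom=L0

DF walk-up:
  join L5 pred L0: · stop@L0
  join L5 pred L2: L2 stop@L0
  join L7 pred L2: L2 stop@L0
  join L7 pred L5: L5 stop@L0
  join L7 pred L6: L6→L5 stop@L0
  join L7 pred L8: L8→L7 stop@L0
  L0: DF=∅
  L1: DF=∅
  L2: DF={L5,L7}
  L3: DF=∅
  L4: DF=∅
  L5: DF={L7}
  L6: DF={L7}
  L7: DF={L7}
  L8: DF={L7}

DF(L7) = ["L7"]

Answer: ["L7"]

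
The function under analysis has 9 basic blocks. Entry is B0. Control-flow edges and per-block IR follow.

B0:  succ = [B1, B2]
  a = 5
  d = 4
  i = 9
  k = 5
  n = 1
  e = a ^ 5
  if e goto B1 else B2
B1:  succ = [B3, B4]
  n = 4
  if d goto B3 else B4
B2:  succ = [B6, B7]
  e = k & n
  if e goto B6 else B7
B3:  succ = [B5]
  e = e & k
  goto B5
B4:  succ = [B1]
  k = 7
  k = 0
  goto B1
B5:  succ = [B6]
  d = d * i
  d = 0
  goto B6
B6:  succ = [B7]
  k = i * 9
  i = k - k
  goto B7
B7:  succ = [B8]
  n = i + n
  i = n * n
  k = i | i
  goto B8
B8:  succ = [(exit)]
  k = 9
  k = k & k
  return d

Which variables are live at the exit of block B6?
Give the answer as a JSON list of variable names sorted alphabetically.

def/use:
  B0: {a,d,e,i,k,n} / ∅
  B1: {n} / {d}
  B2: {e} / {k,n}
  B3: {e} / {e,k}
  B4: {k} / ∅
  B5: {d} / {d,i}
  B6: {i,k} / {i}
  B7: {i,k,n} / {i,n}
  B8: {k} / {d}

Liveness:
  live B0: ∅→{d,e,i,k,n}
  live B1: {d,e,i,k}→{d,e,i,k,n}
  live B2: {d,i,k,n}→{d,i,n}
  live B3: {d,e,i,k,n}→{d,i,n}
  live B4: {d,e,i}→{d,e,i,k}
  live B5: {d,i,n}→{d,i,n}
  live B6: {d,i,n}→{d,i,n}
  live B7: {d,i,n}→{d}
  live B8: {d}→∅

live-out(B6) = ["d", "i", "n"]

Answer: ["d", "i", "n"]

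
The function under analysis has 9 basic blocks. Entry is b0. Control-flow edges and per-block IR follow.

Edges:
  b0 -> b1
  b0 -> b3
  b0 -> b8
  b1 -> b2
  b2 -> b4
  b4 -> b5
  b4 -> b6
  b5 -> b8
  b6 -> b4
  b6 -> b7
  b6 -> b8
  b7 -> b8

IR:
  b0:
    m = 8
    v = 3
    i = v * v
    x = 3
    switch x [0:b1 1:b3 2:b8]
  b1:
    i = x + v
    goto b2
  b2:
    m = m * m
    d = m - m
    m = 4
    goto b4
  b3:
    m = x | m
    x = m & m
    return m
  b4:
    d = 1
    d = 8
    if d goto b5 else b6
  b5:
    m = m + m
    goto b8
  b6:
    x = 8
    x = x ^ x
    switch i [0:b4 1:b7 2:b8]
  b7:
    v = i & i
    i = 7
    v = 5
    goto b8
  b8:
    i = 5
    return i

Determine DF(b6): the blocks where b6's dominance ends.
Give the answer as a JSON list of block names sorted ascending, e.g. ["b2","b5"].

idom tree: b1←b0 b2←b1 b3←b0 b4←b2 b5←b4 b6←b4 b7←b6 b8←b0
Dom at joins:
  b4: preds {b2,b6}: {b0,b1,b2} ∩ {b0,b1,b2,b4,b6} = {b0,b1,b2}; idom=b2
  b8: preds {b0,b5,b6,b7}: {b0} ∩ {b0,b1,b2,b4,b5} ∩ {b0,b1,b2,b4,b6} ∩ {b0,b1,b2,b4,b6,b7} = {b0}; idom=b0

DF walk-up:
  join b4 pred b2: · stop@b2
  join b4 pred b6: b6→b4 stop@b2
  join b8 pred b0: · stop@b0
  join b8 pred b5: b5→b4→b2→b1 stop@b0
  join b8 pred b6: b6→b4→b2→b1 stop@b0
  join b8 pred b7: b7→b6→b4→b2→b1 stop@b0
  DF(b0)=∅
  DF(b1)={b8}
  DF(b2)={b8}
  DF(b3)=∅
  DF(b4)={b4,b8}
  DF(b5)={b8}
  DF(b6)={b4,b8}
  DF(b7)={b8}
  DF(b8)=∅

DF(b6) = ["b4", "b8"]

Answer: ["b4", "b8"]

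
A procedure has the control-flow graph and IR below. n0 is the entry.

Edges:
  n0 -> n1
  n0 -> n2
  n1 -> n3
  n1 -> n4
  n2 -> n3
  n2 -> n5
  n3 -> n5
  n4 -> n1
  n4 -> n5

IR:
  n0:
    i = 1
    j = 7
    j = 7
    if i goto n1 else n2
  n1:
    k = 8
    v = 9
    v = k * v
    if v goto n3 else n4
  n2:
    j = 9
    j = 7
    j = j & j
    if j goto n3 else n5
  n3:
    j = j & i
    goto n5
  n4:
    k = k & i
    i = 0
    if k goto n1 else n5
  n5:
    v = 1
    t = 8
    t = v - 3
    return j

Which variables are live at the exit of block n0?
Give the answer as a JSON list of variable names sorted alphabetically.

Answer: ["i", "j"]

Derivation:
Block summaries:
  n0: {i,j} / ∅
  n1: {k,v} / ∅
  n2: {j} / ∅
  n3: {j} / {i,j}
  n4: {i,k} / {i,k}
  n5: {t,v} / {j}

Backward fixpoint:
  live n0: ∅→{i,j}
  live n1: {i,j}→{i,j,k}
  live n2: {i}→{i,j}
  live n3: {i,j}→{j}
  live n4: {i,j,k}→{i,j}
  live n5: {j}→∅

live-out(n0) = ["i", "j"]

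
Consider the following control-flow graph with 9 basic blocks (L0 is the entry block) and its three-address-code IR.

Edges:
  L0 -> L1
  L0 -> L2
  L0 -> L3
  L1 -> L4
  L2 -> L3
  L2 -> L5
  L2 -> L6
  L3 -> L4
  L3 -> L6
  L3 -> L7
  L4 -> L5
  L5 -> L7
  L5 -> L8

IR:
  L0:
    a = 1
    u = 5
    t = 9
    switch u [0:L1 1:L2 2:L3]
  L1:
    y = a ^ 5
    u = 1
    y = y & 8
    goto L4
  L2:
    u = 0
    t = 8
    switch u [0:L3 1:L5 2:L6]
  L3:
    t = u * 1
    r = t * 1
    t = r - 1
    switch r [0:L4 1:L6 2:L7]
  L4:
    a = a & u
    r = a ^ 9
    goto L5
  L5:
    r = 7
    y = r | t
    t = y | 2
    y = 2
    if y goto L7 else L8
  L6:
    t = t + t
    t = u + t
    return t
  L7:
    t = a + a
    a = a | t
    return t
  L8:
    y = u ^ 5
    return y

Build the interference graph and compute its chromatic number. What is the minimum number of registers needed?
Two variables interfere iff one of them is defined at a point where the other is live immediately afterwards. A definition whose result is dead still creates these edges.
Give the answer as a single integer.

Answer: 4

Derivation:
Per-block:
  L0: {a,t,u} / ∅
  L1: {u,y} / {a}
  L2: {t,u} / ∅
  L3: {r,t} / {u}
  L4: {a,r} / {a,u}
  L5: {r,t,y} / {t}
  L6: {t} / {t,u}
  L7: {a,t} / {a}
  L8: {y} / {u}

Backward fixpoint:
  L0: in=∅ out={a,t,u}
  L1: in={a,t} out={a,t,u}
  L2: in={a} out={a,t,u}
  L3: in={a,u} out={a,t,u}
  L4: in={a,t,u} out={a,t,u}
  L5: in={a,t,u} out={a,u}
  L6: in={t,u} out=∅
  L7: in={a} out=∅
  L8: in={u} out=∅

Interfere edges:
  a↔{r,t,u,y}
  r↔{a,t,u}
  t↔{a,r,u,y}
  u↔{a,r,t,y}
  y↔{a,t,u}

Registers:
  clique {a,r,t,u} ⇒ need ≥ 4
  assign a→R0 r→R3 t→R1 u→R2 y→R3 — no edge inside a register ⇒ χ ≤ 4
  χ = 4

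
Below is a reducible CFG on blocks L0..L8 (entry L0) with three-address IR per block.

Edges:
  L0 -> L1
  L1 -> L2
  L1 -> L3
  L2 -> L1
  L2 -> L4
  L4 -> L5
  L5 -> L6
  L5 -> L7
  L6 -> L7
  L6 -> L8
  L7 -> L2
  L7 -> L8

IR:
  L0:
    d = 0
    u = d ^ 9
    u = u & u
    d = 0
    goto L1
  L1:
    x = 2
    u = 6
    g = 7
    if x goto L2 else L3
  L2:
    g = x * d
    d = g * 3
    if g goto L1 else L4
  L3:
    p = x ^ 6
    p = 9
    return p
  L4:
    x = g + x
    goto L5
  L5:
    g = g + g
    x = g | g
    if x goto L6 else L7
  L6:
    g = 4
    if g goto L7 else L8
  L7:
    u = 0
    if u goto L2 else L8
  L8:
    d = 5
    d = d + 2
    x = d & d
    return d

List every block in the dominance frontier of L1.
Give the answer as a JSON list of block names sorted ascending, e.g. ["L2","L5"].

Answer: ["L1"]

Working:
idom tree: L1←L0 L2←L1 L3←L1 L4←L2 L5←L4 L6←L5 L7←L5 L8←L5
Dom∩ at merges:
  L1: preds {L0,L2}: {L0} ∩ {L0,L1,L2} = {L0}; idom=L0
  L2: preds {L1,L7}: {L0,L1} ∩ {L0,L1,L2,L4,L5,L7} = {L0,L1}; idom=L1
  L7: preds {L5,L6}: {L0,L1,L2,L4,L5} ∩ {L0,L1,L2,L4,L5,L6} = {L0,L1,L2,L4,L5}; idom=L5
  L8: preds {L6,L7}: {L0,L1,L2,L4,L5,L6} ∩ {L0,L1,L2,L4,L5,L7} = {L0,L1,L2,L4,L5}; idom=L5

Frontier:
  join L1 pred L0: · stop@L0
  join L1 pred L2: L2→L1 stop@L0
  join L2 pred L1: · stop@L1
  join L2 pred L7: L7→L5→L4→L2 stop@L1
  join L7 pred L5: · stop@L5
  join L7 pred L6: L6 stop@L5
  join L8 pred L6: L6 stop@L5
  join L8 pred L7: L7 stop@L5
  L0 → ∅
  L1 → {L1}
  L2 → {L1,L2}
  L3 → ∅
  L4 → {L2}
  L5 → {L2}
  L6 → {L7,L8}
  L7 → {L2,L8}
  L8 → ∅

DF(L1) = ["L1"]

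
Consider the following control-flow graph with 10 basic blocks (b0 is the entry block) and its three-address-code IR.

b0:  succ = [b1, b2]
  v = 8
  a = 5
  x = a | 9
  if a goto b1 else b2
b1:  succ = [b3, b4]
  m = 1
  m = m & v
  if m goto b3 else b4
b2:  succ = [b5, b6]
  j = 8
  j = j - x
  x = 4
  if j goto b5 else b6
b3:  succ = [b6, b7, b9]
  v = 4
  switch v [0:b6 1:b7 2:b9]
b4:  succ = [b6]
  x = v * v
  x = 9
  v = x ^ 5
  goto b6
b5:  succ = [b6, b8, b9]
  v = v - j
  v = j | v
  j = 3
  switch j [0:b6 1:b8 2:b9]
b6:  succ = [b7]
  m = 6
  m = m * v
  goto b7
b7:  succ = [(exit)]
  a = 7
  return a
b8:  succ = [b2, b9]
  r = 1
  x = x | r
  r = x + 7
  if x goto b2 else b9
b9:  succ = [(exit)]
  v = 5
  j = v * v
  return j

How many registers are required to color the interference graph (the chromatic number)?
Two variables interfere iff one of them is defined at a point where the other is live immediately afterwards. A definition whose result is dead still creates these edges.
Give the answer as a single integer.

def/use:
  b0: {a,v,x} / ∅
  b1: {m} / {v}
  b2: {j,x} / {x}
  b3: {v} / ∅
  b4: {v,x} / {v}
  b5: {j,v} / {j,v}
  b6: {m} / {v}
  b7: {a} / ∅
  b8: {r,x} / {x}
  b9: {j,v} / ∅

Backward fixpoint:
  b0: in=∅ out={v,x}
  b1: in={v} out={v}
  b2: in={v,x} out={j,v,x}
  b3: in=∅ out={v}
  b4: in={v} out={v}
  b5: in={j,v,x} out={v,x}
  b6: in={v} out=∅
  b7: in=∅ out=∅
  b8: in={v,x} out={v,x}
  b9: in=∅ out=∅

Conflict graph:
  a↔{v,x}
  j↔{v,x}
  m↔{v}
  r↔{v,x}
  v↔{a,j,m,r,x}
  x↔{a,j,r,v}

Colouring:
  clique {a,v,x} ⇒ need ≥ 3
  3-colouring: R0={v}  R1={m,x}  R2={a,j,r}
  χ = 3

Answer: 3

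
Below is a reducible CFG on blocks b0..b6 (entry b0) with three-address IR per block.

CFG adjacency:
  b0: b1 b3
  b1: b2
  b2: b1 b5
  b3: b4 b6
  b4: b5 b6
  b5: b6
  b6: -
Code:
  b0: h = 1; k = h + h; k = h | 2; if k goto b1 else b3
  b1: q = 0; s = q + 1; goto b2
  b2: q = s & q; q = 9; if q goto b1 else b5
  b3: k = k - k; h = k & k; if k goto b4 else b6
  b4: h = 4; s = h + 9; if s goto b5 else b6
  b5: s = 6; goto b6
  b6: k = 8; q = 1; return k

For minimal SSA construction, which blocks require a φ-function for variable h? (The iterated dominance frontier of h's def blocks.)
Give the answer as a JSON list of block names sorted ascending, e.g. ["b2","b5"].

Answer: ["b5", "b6"]

Derivation:
idom tree: b1←b0 b2←b1 b3←b0 b4←b3 b5←b0 b6←b0
Join-block Dom:
  b1: preds {b0,b2}: {b0} ∩ {b0,b1,b2} = {b0}; idom=b0
  b5: preds {b2,b4}: {b0,b1,b2} ∩ {b0,b3,b4} = {b0}; idom=b0
  b6: preds {b3,b4,b5}: {b0,b3} ∩ {b0,b3,b4} ∩ {b0,b5} = {b0}; idom=b0

DF walk-up:
  b1←b0: walk · to b0
  b1←b2: walk b2→b1 to b0
  b5←b2: walk b2→b1 to b0
  b5←b4: walk b4→b3 to b0
  b6←b3: walk b3 to b0
  b6←b4: walk b4→b3 to b0
  b6←b5: walk b5 to b0
  b0: DF=∅
  b1: DF={b1,b5}
  b2: DF={b1,b5}
  b3: DF={b5,b6}
  b4: DF={b5,b6}
  b5: DF={b6}
  b6: DF=∅

φ for h: defs {b0,b3,b4}
  DF⁺ = {b5,b6}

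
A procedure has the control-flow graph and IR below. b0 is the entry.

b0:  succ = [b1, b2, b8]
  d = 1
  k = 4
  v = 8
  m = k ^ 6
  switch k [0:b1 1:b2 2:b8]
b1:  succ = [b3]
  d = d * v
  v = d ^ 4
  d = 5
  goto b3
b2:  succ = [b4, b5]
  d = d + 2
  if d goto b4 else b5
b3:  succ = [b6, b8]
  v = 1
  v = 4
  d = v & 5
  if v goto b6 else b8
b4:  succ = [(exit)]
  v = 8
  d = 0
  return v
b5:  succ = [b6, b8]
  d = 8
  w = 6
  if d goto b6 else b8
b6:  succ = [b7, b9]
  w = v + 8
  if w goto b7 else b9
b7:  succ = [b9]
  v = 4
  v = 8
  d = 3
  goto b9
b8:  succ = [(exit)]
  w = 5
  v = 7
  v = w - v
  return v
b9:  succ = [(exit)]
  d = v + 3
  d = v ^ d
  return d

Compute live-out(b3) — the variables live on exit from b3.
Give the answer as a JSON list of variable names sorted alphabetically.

Answer: ["v"]

Derivation:
Per-block:
  b0: {d,k,m,v} / ∅
  b1: {d,v} / {d,v}
  b2: {d} / {d}
  b3: {d,v} / ∅
  b4: {d,v} / ∅
  b5: {d,w} / ∅
  b6: {w} / {v}
  b7: {d,v} / ∅
  b8: {v,w} / ∅
  b9: {d} / {v}

Backward fixpoint:
  b0 li=∅ lo={d,v}
  b1 li={d,v} lo=∅
  b2 li={d,v} lo={v}
  b3 li=∅ lo={v}
  b4 li=∅ lo=∅
  b5 li={v} lo={v}
  b6 li={v} lo={v}
  b7 li=∅ lo={v}
  b8 li=∅ lo=∅
  b9 li={v} lo=∅

live-out(b3) = ["v"]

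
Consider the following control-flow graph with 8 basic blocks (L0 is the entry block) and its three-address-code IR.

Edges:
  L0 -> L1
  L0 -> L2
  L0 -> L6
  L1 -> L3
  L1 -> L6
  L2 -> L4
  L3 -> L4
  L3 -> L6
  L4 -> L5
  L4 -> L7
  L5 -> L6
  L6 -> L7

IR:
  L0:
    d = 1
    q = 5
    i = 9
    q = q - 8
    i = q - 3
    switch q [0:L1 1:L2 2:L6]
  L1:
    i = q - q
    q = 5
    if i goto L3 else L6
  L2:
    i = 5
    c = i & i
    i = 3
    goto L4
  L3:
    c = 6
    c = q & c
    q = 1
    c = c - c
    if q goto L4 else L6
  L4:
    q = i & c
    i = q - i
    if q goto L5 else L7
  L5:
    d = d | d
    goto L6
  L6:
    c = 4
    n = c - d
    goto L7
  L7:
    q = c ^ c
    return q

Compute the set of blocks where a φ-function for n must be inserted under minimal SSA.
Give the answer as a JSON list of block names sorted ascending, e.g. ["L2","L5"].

idom tree: L1←L0 L2←L0 L3←L1 L4←L0 L5←L4 L6←L0 L7←L0
Dom∩ at merges:
  L4: preds {L2,L3}: {L0,L2} ∩ {L0,L1,L3} = {L0}; idom=L0
  L6: preds {L0,L1,L3,L5}: {L0} ∩ {L0,L1} ∩ {L0,L1,L3} ∩ {L0,L4,L5} = {L0}; idom=L0
  L7: preds {L4,L6}: {L0,L4} ∩ {L0,L6} = {L0}; idom=L0

Frontier:
  join L4 pred L2: L2 stop@L0
  join L4 pred L3: L3→L1 stop@L0
  join L6 pred L0: · stop@L0
  join L6 pred L1: L1 stop@L0
  join L6 pred L3: L3→L1 stop@L0
  join L6 pred L5: L5→L4 stop@L0
  join L7 pred L4: L4 stop@L0
  join L7 pred L6: L6 stop@L0
  DF(L0)=∅
  DF(L1)={L4,L6}
  DF(L2)={L4}
  DF(L3)={L4,L6}
  DF(L4)={L6,L7}
  DF(L5)={L6}
  DF(L6)={L7}
  DF(L7)=∅

φ for n: defs {L6}
  DF⁺ = {L7}

Answer: ["L7"]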